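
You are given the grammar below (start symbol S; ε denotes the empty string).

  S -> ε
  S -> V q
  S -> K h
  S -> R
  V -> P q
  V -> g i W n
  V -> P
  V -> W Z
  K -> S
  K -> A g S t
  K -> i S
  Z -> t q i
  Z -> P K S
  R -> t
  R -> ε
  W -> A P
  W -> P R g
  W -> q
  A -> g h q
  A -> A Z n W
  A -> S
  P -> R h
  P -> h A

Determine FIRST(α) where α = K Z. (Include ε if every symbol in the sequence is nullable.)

{ g, h, i, q, t }

Add FIRST(K)\{ε} = { g, h, i, q, t }; K is nullable, continue.
Add FIRST(Z) = { h, t }; Z is not nullable, stop.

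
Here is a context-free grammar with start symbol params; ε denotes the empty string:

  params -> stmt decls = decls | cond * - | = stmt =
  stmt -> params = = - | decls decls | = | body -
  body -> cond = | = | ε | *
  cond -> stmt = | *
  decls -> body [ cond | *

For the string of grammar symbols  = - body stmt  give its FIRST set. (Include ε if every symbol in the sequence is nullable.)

{ = }

= is a terminal; add {=} and stop.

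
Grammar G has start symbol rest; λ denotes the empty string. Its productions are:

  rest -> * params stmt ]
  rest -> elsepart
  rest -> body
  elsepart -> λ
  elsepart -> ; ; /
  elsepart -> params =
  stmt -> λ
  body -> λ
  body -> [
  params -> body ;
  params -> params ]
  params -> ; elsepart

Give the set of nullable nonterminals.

Directly nullable (have an λ-production): elsepart, stmt, body.
rest -> elsepart with every symbol nullable, so rest is nullable.
No other nonterminal has a production whose RHS symbols are all nullable.

{ body, elsepart, rest, stmt }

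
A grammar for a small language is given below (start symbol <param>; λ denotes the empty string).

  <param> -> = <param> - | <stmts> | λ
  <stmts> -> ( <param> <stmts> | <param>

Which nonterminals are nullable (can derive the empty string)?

Directly nullable (have an λ-production): <param>.
<stmts> -> <param> with every symbol nullable, so <stmts> is nullable.

{ <param>, <stmts> }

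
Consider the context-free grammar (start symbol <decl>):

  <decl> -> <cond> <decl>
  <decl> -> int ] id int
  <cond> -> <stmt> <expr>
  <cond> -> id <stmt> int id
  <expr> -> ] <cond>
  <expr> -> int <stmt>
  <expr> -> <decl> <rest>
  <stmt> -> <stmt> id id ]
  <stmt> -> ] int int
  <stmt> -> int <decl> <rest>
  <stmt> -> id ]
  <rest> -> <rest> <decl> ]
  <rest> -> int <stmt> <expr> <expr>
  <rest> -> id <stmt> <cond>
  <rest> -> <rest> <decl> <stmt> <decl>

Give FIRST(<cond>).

From <cond> -> <stmt> <expr>: add FIRST(<stmt>) = { ], id, int }.
<cond> -> id <stmt> int id contributes {id}.
Union: FIRST(<cond>) = { ], id, int }.

{ ], id, int }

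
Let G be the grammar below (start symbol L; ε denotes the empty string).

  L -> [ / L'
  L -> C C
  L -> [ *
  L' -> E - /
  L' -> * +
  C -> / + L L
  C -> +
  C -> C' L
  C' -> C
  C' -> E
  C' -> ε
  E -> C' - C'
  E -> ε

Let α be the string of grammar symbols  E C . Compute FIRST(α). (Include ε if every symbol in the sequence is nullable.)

Add FIRST(E)\{ε} = { +, -, /, [ }; E is nullable, continue.
Add FIRST(C) = { +, -, /, [ }; C is not nullable, stop.

{ +, -, /, [ }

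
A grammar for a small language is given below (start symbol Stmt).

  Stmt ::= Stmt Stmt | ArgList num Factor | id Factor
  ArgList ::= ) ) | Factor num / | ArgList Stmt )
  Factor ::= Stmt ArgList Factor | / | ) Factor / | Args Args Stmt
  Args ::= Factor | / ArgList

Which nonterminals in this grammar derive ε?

{ } (none)

No nonterminal has an empty production or an RHS whose symbols are all nullable.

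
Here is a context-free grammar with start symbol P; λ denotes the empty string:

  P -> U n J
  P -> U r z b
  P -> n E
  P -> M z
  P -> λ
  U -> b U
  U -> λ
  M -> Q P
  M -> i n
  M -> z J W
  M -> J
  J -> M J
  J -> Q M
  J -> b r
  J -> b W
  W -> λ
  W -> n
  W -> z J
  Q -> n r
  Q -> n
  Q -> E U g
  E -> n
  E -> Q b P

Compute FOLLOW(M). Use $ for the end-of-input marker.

In P -> M z: add FIRST(z) = { z }.
In J -> M J: add FIRST(J) = { b, i, n, z }.
In J -> Q M: M is at the end, add FOLLOW(J) = { $, b, g, i, n, z }.
Union: FOLLOW(M) = { $, b, g, i, n, z }.

{ $, b, g, i, n, z }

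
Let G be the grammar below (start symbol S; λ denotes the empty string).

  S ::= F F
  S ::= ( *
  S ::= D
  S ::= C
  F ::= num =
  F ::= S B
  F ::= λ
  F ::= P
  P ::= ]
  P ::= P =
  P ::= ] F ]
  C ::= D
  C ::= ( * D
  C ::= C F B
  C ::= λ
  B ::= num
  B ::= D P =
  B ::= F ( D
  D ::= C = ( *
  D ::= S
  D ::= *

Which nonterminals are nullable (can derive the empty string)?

{ C, D, F, S }

Directly nullable (have an λ-production): F, C.
D ::= S with every symbol nullable, so D is nullable.
S ::= F F with every symbol nullable, so S is nullable.
No other nonterminal has a production whose RHS symbols are all nullable.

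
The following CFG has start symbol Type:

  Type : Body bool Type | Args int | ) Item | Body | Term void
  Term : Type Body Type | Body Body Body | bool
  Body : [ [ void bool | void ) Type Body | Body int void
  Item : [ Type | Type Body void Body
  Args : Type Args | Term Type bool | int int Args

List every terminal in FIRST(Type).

From Type : Body bool Type: add FIRST(Body) = { [, void }.
From Type : Args int: add FIRST(Args) = { ), [, bool, int, void }.
Type : ) Item contributes {)}.
From Type : Body: add FIRST(Body) = { [, void }.
From Type : Term void: add FIRST(Term) = { ), [, bool, int, void }.
Union: FIRST(Type) = { ), [, bool, int, void }.

{ ), [, bool, int, void }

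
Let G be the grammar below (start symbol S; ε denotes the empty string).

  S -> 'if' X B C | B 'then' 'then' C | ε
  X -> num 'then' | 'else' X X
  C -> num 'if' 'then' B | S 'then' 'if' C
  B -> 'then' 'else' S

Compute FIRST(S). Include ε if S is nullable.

{ 'if', 'then', ε }

S -> 'if' X B C contributes {'if'}.
From S -> B 'then' 'then' C: add FIRST(B) = { 'then' }.
S -> ε contributes ε.
Union: FIRST(S) = { 'if', 'then', ε }.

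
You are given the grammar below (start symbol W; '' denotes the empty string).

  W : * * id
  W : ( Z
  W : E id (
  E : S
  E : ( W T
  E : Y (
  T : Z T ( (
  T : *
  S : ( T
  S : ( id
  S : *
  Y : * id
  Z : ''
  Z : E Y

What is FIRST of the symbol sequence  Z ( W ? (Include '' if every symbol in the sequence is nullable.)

{ (, * }

Add FIRST(Z)\{''} = { (, * }; Z is nullable, continue.
( is a terminal; add {(} and stop.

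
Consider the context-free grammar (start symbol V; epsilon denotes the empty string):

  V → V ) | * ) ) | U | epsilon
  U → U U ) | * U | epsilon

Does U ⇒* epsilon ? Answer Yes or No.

U has an epsilon-production, so U ⇒ epsilon.

Yes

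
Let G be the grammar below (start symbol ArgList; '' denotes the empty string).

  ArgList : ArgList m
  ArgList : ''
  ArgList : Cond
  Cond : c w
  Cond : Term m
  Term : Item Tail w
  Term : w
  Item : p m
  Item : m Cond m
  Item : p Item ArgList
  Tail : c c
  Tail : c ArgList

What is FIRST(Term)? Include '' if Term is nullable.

{ m, p, w }

From Term : Item Tail w: add FIRST(Item) = { m, p }.
Term : w contributes {w}.
Union: FIRST(Term) = { m, p, w }.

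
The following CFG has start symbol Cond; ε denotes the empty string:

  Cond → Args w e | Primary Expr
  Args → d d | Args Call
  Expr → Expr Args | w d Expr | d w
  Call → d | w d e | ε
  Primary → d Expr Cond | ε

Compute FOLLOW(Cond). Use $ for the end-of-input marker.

{ $, d, w }

Cond is the start symbol, so $ ∈ FOLLOW(Cond).
In Primary → d Expr Cond: Cond is at the end, add FOLLOW(Primary) = { d, w }.
Union: FOLLOW(Cond) = { $, d, w }.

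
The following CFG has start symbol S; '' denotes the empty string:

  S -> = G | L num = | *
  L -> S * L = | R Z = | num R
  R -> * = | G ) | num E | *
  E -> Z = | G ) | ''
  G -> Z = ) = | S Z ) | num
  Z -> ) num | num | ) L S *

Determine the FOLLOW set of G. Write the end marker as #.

In S -> = G: G is at the end, add FOLLOW(S) = { #, ), *, num }.
In R -> G ): add FIRST()) = { ) }.
In E -> G ): add FIRST()) = { ) }.
Union: FOLLOW(G) = { #, ), *, num }.

{ #, ), *, num }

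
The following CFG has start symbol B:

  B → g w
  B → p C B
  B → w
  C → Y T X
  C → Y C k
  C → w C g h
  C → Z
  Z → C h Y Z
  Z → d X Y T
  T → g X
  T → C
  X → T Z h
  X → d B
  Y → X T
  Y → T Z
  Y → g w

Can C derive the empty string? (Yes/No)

No

No nonterminal in this grammar is nullable.
No production of C has an RHS whose symbols are all nullable, so C is not nullable.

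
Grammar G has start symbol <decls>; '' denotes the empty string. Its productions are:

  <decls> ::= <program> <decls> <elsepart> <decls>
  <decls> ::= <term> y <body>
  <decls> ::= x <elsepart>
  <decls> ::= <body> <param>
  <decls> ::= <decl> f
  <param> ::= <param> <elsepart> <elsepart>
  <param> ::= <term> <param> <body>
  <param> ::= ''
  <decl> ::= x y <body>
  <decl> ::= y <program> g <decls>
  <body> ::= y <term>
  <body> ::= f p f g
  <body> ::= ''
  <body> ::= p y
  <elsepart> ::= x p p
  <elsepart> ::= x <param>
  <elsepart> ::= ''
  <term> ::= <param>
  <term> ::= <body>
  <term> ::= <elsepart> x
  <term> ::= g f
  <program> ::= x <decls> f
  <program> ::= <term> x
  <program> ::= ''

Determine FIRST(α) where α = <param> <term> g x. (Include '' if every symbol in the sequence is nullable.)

Add FIRST(<param>)\{''} = { f, g, p, x, y }; <param> is nullable, continue.
Add FIRST(<term>)\{''} = { f, g, p, x, y }; <term> is nullable, continue.
g is a terminal; add {g} and stop.

{ f, g, p, x, y }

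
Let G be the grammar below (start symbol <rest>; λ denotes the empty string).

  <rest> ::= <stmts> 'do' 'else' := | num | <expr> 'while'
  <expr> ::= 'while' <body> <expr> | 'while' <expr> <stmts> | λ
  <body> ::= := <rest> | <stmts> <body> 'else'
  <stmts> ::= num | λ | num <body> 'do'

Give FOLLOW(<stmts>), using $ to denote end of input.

In <rest> ::= <stmts> 'do' 'else' :=: add FIRST('do' 'else' :=) = { 'do' }.
In <expr> ::= 'while' <expr> <stmts>: <stmts> is at the end, add FOLLOW(<expr>) = { 'while', num }.
In <body> ::= <stmts> <body> 'else': add FIRST(<body> 'else') = { :=, num }.
Union: FOLLOW(<stmts>) = { 'do', 'while', :=, num }.

{ 'do', 'while', :=, num }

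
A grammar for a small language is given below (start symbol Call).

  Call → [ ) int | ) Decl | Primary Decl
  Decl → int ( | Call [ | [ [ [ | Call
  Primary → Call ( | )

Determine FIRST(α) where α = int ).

{ int }

int is a terminal; add {int} and stop.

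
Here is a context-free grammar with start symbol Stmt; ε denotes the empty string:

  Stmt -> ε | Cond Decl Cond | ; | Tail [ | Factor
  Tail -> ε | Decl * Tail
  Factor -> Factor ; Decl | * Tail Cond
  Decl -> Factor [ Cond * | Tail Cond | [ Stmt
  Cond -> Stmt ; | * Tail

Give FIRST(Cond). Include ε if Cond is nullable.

From Cond -> Stmt ;: Stmt nullable, take FIRST(Stmt) ∪ {;} = { *, ;, [ }.
Cond -> * Tail contributes {*}.
Union: FIRST(Cond) = { *, ;, [ }.

{ *, ;, [ }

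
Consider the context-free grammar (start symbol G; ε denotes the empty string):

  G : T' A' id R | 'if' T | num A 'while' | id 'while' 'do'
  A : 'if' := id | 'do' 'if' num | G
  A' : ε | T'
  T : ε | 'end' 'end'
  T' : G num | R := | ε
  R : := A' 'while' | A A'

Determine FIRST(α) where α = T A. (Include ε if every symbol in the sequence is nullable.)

{ 'do', 'end', 'if', :=, id, num }

Add FIRST(T)\{ε} = { 'end' }; T is nullable, continue.
Add FIRST(A) = { 'do', 'if', :=, id, num }; A is not nullable, stop.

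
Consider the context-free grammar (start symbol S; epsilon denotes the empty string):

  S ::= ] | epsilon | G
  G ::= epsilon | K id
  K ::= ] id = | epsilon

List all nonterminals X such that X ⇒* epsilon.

{ G, K, S }

Directly nullable (have an epsilon-production): S, G, K.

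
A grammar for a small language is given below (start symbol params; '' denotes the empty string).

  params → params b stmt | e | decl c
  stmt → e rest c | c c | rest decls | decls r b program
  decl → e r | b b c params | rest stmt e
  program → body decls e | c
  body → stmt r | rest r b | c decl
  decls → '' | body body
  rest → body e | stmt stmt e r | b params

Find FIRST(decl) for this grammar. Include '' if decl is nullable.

{ b, c, e, r }

decl → e r contributes {e}.
decl → b b c params contributes {b}.
From decl → rest stmt e: add FIRST(rest) = { b, c, e, r }.
Union: FIRST(decl) = { b, c, e, r }.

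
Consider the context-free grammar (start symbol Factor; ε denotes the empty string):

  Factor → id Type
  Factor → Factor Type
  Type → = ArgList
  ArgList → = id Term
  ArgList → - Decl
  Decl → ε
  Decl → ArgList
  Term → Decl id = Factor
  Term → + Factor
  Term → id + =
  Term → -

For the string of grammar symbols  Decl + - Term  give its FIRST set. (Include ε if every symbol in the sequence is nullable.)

Add FIRST(Decl)\{ε} = { -, = }; Decl is nullable, continue.
+ is a terminal; add {+} and stop.

{ +, -, = }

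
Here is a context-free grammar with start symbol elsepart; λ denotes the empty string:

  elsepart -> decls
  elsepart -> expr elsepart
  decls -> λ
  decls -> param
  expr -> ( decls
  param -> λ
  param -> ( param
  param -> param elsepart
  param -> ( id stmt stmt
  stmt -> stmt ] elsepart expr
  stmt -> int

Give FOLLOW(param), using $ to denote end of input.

In decls -> param: param is at the end, add FOLLOW(decls) = { $, (, ], int }.
In param -> ( param: param is at the end, add FOLLOW(param) = { $, (, ], int }.
In param -> param elsepart: add FIRST(elsepart)\{λ} = { ( }.
  Since elsepart is nullable, also add FOLLOW(param) = { $, (, ], int }.
Union: FOLLOW(param) = { $, (, ], int }.

{ $, (, ], int }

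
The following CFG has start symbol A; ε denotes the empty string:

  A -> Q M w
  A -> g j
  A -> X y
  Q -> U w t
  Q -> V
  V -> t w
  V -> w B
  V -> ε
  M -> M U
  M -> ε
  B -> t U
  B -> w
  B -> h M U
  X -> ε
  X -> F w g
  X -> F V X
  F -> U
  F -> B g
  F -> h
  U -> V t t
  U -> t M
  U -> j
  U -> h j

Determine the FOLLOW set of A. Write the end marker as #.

A is the start symbol, so # ∈ FOLLOW(A).
Union: FOLLOW(A) = { # }.

{ # }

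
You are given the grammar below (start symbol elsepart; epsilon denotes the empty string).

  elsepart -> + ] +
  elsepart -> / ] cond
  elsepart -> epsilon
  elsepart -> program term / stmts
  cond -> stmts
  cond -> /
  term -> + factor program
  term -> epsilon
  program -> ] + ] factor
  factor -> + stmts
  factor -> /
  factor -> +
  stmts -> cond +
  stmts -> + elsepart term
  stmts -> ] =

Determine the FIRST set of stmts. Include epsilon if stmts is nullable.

{ +, /, ] }

From stmts -> cond +: add FIRST(cond) = { +, /, ] }.
stmts -> + elsepart term contributes {+}.
stmts -> ] = contributes {]}.
Union: FIRST(stmts) = { +, /, ] }.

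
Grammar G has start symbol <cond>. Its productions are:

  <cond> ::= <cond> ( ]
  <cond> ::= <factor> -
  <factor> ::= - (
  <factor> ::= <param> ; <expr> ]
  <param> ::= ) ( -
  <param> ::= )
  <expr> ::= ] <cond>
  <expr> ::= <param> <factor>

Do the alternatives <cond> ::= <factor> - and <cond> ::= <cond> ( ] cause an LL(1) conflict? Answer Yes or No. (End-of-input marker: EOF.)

FIRST(<factor> -) = { ), - } and FIRST(<cond> ( ]) = { ), - }.
Both contain ), so the two alternatives are not disjoint — LL(1) conflict.

Yes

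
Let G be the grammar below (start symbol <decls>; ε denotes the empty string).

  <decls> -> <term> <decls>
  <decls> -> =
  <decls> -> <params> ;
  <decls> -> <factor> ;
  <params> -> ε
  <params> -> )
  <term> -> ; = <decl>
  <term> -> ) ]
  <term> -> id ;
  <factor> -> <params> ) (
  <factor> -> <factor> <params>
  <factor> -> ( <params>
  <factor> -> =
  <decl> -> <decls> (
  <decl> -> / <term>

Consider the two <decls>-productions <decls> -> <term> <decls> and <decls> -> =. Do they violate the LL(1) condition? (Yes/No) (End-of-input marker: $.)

No

FIRST(<term> <decls>) = { ), ;, id } and FIRST(=) = { = }.
The FIRST sets are disjoint and neither alternative is nullable — no conflict.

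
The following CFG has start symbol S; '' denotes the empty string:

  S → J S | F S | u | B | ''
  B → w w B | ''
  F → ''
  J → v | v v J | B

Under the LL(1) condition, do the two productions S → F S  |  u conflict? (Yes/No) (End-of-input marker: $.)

FIRST(F S) = { u, v, w, '' } and FIRST(u) = { u }.
Both contain u, so the two alternatives are not disjoint — LL(1) conflict.

Yes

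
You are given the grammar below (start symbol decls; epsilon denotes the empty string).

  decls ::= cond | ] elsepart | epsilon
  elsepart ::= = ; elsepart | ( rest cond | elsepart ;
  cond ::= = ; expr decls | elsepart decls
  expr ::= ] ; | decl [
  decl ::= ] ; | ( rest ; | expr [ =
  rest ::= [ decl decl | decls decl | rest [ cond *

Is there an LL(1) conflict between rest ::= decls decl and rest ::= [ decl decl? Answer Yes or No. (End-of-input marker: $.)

No

FIRST(decls decl) = { (, =, ] } and FIRST([ decl decl) = { [ }.
The FIRST sets are disjoint and neither alternative is nullable — no conflict.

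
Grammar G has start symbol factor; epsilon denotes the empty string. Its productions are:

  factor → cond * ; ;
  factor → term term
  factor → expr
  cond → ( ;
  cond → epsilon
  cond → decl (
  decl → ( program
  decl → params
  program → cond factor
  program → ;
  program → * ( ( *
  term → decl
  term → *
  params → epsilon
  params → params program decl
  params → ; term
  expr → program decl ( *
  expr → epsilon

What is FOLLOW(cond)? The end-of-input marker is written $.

{ $, (, *, ; }

In factor → cond * ; ;: add FIRST(* ; ;) = { * }.
In program → cond factor: add FIRST(factor)\{epsilon} = { (, *, ; }.
  Since factor is nullable, also add FOLLOW(program) = { $, (, *, ; }.
Union: FOLLOW(cond) = { $, (, *, ; }.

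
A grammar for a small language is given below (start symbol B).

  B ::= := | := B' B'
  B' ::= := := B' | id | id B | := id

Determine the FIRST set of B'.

{ :=, id }

B' ::= := := B' contributes {:=}.
B' ::= id contributes {id}.
B' ::= id B contributes {id}.
B' ::= := id contributes {:=}.
Union: FIRST(B') = { :=, id }.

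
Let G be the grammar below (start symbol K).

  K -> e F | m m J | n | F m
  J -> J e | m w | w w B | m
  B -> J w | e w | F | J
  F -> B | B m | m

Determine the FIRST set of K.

{ e, m, n, w }

K -> e F contributes {e}.
K -> m m J contributes {m}.
K -> n contributes {n}.
From K -> F m: add FIRST(F) = { e, m, w }.
Union: FIRST(K) = { e, m, n, w }.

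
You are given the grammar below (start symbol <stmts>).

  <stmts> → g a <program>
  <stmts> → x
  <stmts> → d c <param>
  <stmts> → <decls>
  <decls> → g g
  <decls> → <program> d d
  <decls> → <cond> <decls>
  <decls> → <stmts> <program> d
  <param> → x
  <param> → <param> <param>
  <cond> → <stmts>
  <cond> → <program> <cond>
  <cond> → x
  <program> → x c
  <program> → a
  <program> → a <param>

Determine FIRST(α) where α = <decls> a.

Add FIRST(<decls>) = { a, d, g, x }; <decls> is not nullable, stop.

{ a, d, g, x }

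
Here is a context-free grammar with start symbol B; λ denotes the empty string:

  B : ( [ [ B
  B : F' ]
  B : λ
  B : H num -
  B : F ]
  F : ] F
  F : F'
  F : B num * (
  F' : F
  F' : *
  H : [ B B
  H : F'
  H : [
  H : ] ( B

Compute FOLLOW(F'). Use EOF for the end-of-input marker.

In B : F' ]: add FIRST(]) = { ] }.
In F : F': F' is at the end, add FOLLOW(F) = { ], num }.
In H : F': F' is at the end, add FOLLOW(H) = { num }.
Union: FOLLOW(F') = { ], num }.

{ ], num }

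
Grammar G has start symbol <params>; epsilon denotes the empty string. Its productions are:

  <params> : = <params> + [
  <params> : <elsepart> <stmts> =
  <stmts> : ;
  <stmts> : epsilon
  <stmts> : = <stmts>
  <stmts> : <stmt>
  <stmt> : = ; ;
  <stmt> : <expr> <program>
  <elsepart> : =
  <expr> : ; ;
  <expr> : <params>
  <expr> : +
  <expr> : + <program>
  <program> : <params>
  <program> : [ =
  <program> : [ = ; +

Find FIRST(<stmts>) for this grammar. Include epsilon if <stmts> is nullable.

<stmts> : ; contributes {;}.
<stmts> : epsilon contributes epsilon.
<stmts> : = <stmts> contributes {=}.
From <stmts> : <stmt>: add FIRST(<stmt>) = { +, ;, = }.
Union: FIRST(<stmts>) = { +, ;, =, epsilon }.

{ +, ;, =, epsilon }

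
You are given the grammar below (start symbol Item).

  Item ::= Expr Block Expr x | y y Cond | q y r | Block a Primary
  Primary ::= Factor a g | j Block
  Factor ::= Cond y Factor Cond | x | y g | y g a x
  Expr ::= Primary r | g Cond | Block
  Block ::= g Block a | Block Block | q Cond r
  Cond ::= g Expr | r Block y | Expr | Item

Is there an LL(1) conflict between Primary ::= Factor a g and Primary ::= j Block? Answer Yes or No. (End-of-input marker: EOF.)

FIRST(Factor a g) = { g, j, q, r, x, y } and FIRST(j Block) = { j }.
Both contain j, so the two alternatives are not disjoint — LL(1) conflict.

Yes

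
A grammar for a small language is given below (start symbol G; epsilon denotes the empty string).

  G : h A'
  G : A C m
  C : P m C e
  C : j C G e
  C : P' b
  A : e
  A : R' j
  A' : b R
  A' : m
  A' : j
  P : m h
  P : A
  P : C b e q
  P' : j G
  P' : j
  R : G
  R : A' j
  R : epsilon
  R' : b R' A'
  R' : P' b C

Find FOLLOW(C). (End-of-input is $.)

In G : A C m: add FIRST(m) = { m }.
In C : P m C e: add FIRST(e) = { e }.
In C : j C G e: add FIRST(G e) = { b, e, h, j }.
In P : C b e q: add FIRST(b e q) = { b }.
In R' : P' b C: C is at the end, add FOLLOW(R') = { b, j, m }.
Union: FOLLOW(C) = { b, e, h, j, m }.

{ b, e, h, j, m }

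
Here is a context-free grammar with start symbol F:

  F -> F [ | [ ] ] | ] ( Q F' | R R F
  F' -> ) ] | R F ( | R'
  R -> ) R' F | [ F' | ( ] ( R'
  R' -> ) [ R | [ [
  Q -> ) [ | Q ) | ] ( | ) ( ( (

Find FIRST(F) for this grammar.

From F -> F [: add FIRST(F) = { (, ), [, ] }.
F -> [ ] ] contributes {[}.
F -> ] ( Q F' contributes {]}.
From F -> R R F: add FIRST(R) = { (, ), [ }.
Union: FIRST(F) = { (, ), [, ] }.

{ (, ), [, ] }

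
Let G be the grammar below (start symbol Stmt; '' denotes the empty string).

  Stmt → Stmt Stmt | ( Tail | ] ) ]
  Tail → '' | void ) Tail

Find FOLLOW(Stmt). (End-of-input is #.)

Stmt is the start symbol, so # ∈ FOLLOW(Stmt).
In Stmt → Stmt Stmt: add FIRST(Stmt) = { (, ] }.
In Stmt → Stmt Stmt: Stmt is at the end, add FOLLOW(Stmt) = { #, (, ] }.
Union: FOLLOW(Stmt) = { #, (, ] }.

{ #, (, ] }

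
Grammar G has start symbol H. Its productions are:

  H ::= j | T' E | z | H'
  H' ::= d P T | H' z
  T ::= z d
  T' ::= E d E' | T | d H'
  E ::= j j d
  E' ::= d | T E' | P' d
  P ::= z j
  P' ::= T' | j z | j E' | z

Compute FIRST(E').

E' ::= d contributes {d}.
From E' ::= T E': add FIRST(T) = { z }.
From E' ::= P' d: add FIRST(P') = { d, j, z }.
Union: FIRST(E') = { d, j, z }.

{ d, j, z }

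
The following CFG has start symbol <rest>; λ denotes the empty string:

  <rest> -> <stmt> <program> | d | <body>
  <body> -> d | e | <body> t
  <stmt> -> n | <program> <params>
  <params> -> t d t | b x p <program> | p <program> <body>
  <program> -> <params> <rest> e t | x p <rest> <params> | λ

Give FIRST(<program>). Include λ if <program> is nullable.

From <program> -> <params> <rest> e t: add FIRST(<params>) = { b, p, t }.
<program> -> x p <rest> <params> contributes {x}.
<program> -> λ contributes λ.
Union: FIRST(<program>) = { b, p, t, x, λ }.

{ b, p, t, x, λ }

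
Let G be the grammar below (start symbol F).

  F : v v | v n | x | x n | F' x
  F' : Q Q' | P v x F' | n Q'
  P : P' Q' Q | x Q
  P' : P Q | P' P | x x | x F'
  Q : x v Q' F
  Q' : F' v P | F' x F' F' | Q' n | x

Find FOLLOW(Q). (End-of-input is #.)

In F' : Q Q': add FIRST(Q') = { n, x }.
In P : P' Q' Q: Q is at the end, add FOLLOW(P) = { n, v, x }.
In P : x Q: Q is at the end, add FOLLOW(P) = { n, v, x }.
In P' : P Q: Q is at the end, add FOLLOW(P') = { n, x }.
Union: FOLLOW(Q) = { n, v, x }.

{ n, v, x }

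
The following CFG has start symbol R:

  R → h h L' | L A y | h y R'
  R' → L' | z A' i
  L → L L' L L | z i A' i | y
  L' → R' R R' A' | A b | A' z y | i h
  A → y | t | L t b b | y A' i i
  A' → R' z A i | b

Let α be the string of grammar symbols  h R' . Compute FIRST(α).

h is a terminal; add {h} and stop.

{ h }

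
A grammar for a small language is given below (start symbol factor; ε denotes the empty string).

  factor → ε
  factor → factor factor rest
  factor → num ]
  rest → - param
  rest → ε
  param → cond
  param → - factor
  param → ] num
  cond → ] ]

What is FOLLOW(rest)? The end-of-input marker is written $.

In factor → factor factor rest: rest is at the end, add FOLLOW(factor) = { $, -, num }.
Union: FOLLOW(rest) = { $, -, num }.

{ $, -, num }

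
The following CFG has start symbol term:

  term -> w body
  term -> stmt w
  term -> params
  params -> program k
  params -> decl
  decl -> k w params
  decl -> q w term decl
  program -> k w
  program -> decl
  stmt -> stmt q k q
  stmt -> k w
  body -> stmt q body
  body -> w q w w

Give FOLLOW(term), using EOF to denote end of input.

{ EOF, k, q }

term is the start symbol, so EOF ∈ FOLLOW(term).
In decl -> q w term decl: add FIRST(decl) = { k, q }.
Union: FOLLOW(term) = { EOF, k, q }.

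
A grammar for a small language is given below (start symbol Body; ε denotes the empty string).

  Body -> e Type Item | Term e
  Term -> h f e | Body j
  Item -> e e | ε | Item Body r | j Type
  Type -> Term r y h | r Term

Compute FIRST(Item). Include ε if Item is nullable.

Item -> e e contributes {e}.
Item -> ε contributes ε.
From Item -> Item Body r: Item nullable, take FIRST(Item) ∪ FIRST(Body) = { e, h, j }.
Item -> j Type contributes {j}.
Union: FIRST(Item) = { e, h, j, ε }.

{ e, h, j, ε }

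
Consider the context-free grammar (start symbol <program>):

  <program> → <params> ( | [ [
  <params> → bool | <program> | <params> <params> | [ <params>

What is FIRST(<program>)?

From <program> → <params> (: add FIRST(<params>) = { [, bool }.
<program> → [ [ contributes {[}.
Union: FIRST(<program>) = { [, bool }.

{ [, bool }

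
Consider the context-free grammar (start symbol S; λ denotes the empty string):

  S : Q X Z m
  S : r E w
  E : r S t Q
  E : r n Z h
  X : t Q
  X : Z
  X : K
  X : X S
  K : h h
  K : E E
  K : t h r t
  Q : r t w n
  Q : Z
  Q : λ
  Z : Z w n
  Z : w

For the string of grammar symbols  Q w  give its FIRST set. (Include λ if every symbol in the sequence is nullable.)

{ r, w }

Add FIRST(Q)\{λ} = { r, w }; Q is nullable, continue.
w is a terminal; add {w} and stop.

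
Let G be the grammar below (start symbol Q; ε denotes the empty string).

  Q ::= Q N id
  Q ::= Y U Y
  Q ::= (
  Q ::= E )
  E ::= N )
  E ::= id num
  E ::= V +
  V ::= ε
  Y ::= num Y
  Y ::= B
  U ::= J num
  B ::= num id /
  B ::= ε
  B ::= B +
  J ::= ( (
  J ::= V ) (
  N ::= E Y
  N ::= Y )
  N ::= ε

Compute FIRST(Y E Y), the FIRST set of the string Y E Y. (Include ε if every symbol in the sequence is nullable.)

Add FIRST(Y)\{ε} = { +, num }; Y is nullable, continue.
Add FIRST(E) = { ), +, id, num }; E is not nullable, stop.

{ ), +, id, num }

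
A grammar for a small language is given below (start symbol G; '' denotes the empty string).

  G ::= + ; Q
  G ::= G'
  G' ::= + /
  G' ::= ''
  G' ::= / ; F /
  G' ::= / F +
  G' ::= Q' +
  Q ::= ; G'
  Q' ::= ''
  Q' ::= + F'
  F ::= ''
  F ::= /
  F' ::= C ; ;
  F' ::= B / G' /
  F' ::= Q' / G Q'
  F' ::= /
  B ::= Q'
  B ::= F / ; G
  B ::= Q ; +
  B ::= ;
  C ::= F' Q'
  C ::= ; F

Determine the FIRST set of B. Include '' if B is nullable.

{ +, /, ;, '' }

From B ::= Q': add FIRST(Q') = { +, '' } (including '' since Q' is nullable).
From B ::= F / ; G: F nullable, take FIRST(F) ∪ {/} = { / }.
From B ::= Q ; +: add FIRST(Q) = { ; }.
B ::= ; contributes {;}.
Union: FIRST(B) = { +, /, ;, '' }.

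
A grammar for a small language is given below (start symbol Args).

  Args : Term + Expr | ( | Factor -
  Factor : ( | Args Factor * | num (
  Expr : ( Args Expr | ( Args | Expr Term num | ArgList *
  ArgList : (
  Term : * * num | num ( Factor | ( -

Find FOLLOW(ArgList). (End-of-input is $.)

In Expr : ArgList *: add FIRST(*) = { * }.
Union: FOLLOW(ArgList) = { * }.

{ * }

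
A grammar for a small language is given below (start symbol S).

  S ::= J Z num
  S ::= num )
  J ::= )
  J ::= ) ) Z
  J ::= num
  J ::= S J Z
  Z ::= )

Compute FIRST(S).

{ ), num }

From S ::= J Z num: add FIRST(J) = { ), num }.
S ::= num ) contributes {num}.
Union: FIRST(S) = { ), num }.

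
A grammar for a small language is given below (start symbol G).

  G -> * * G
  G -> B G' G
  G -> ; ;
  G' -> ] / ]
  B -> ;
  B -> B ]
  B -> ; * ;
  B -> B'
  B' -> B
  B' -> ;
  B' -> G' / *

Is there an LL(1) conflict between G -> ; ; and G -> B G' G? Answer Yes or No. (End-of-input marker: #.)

FIRST(; ;) = { ; } and FIRST(B G' G) = { ;, ] }.
Both contain ;, so the two alternatives are not disjoint — LL(1) conflict.

Yes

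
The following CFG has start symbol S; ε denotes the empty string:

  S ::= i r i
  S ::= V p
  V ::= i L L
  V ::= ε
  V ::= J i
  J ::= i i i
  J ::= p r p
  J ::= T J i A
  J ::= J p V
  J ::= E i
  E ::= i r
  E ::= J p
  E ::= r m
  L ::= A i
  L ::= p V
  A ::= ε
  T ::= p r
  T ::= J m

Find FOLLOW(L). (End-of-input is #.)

{ i, m, p }

In V ::= i L L: add FIRST(L) = { i, p }.
In V ::= i L L: L is at the end, add FOLLOW(V) = { i, m, p }.
Union: FOLLOW(L) = { i, m, p }.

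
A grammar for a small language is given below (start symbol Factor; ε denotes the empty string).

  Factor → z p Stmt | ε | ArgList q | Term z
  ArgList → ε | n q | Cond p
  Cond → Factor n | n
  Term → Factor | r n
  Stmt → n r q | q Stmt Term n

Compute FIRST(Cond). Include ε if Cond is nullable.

{ n, q, r, z }

From Cond → Factor n: Factor nullable, take FIRST(Factor) ∪ {n} = { n, q, r, z }.
Cond → n contributes {n}.
Union: FIRST(Cond) = { n, q, r, z }.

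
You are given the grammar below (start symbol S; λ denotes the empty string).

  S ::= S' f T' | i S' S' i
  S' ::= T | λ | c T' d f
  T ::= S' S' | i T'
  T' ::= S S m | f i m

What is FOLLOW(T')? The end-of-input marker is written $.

In S ::= S' f T': T' is at the end, add FOLLOW(S) = { $, c, f, i, m }.
In S' ::= c T' d f: add FIRST(d f) = { d }.
In T ::= i T': T' is at the end, add FOLLOW(T) = { c, f, i }.
Union: FOLLOW(T') = { $, c, d, f, i, m }.

{ $, c, d, f, i, m }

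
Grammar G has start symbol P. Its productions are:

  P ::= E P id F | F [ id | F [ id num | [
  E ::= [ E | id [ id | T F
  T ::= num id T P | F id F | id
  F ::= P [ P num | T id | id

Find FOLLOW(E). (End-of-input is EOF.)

{ [, id, num }

In P ::= E P id F: add FIRST(P id F) = { [, id, num }.
In E ::= [ E: E is at the end, add FOLLOW(E) = { [, id, num }.
Union: FOLLOW(E) = { [, id, num }.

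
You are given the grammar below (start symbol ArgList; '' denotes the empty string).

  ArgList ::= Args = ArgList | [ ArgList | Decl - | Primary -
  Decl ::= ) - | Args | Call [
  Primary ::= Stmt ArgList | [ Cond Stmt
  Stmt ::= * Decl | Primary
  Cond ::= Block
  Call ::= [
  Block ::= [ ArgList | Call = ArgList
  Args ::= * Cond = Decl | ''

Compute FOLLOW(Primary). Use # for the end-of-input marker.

{ ), *, -, =, [ }

In ArgList ::= Primary -: add FIRST(-) = { - }.
In Stmt ::= Primary: Primary is at the end, add FOLLOW(Stmt) = { ), *, -, =, [ }.
Union: FOLLOW(Primary) = { ), *, -, =, [ }.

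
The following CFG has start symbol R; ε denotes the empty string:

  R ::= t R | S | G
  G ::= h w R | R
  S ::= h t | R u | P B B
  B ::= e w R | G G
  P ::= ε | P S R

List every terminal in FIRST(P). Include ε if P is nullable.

P ::= ε contributes ε.
From P ::= P S R: P nullable, take FIRST(P) ∪ FIRST(S) = { e, h, t }.
Union: FIRST(P) = { e, h, t, ε }.

{ e, h, t, ε }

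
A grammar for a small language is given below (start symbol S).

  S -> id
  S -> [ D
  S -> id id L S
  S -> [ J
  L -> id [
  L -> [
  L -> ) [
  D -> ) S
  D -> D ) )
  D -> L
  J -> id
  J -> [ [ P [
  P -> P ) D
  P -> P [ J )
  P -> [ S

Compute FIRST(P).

{ [ }

From P -> P ) D: add FIRST(P) = { [ }.
From P -> P [ J ): add FIRST(P) = { [ }.
P -> [ S contributes {[}.
Union: FIRST(P) = { [ }.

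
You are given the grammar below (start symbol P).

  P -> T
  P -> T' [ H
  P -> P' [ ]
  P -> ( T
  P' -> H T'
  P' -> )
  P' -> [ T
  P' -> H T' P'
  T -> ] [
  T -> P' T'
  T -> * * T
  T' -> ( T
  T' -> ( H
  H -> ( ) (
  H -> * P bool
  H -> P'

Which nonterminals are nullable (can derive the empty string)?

No nonterminal has an empty production or an RHS whose symbols are all nullable.

{ } (none)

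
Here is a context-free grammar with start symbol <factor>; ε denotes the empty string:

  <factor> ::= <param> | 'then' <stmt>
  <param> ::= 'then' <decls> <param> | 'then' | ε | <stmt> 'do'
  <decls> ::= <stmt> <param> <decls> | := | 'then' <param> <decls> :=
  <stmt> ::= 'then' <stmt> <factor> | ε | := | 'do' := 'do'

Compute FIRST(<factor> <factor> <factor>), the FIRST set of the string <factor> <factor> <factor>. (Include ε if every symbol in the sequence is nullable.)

{ 'do', 'then', :=, ε }

Add FIRST(<factor>)\{ε} = { 'do', 'then', := }; <factor> is nullable, continue.
Add FIRST(<factor>)\{ε} = { 'do', 'then', := }; <factor> is nullable, continue.
Add FIRST(<factor>)\{ε} = { 'do', 'then', := }; <factor> is nullable, continue.
Every symbol is nullable, so include ε.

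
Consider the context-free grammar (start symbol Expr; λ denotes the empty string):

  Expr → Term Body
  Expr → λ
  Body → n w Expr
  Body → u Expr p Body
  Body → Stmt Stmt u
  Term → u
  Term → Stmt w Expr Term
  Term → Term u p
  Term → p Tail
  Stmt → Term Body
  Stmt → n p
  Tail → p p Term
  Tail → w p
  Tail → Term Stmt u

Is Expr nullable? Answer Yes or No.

Expr has an λ-production, so Expr ⇒ λ.

Yes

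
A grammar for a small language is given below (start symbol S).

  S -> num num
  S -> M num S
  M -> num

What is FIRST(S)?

S -> num num contributes {num}.
From S -> M num S: add FIRST(M) = { num }.
Union: FIRST(S) = { num }.

{ num }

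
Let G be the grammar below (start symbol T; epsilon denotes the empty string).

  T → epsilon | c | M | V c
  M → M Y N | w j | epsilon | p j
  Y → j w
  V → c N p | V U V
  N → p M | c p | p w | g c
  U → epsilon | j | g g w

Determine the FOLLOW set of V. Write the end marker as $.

In T → V c: add FIRST(c) = { c }.
In V → V U V: add FIRST(U V) = { c, g, j }.
In V → V U V: V is at the end, add FOLLOW(V) = { c, g, j }.
Union: FOLLOW(V) = { c, g, j }.

{ c, g, j }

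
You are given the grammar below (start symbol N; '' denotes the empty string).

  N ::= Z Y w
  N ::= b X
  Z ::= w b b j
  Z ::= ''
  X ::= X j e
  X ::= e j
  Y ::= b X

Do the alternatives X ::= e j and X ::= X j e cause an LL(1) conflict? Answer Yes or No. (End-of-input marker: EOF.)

FIRST(e j) = { e } and FIRST(X j e) = { e }.
Both contain e, so the two alternatives are not disjoint — LL(1) conflict.

Yes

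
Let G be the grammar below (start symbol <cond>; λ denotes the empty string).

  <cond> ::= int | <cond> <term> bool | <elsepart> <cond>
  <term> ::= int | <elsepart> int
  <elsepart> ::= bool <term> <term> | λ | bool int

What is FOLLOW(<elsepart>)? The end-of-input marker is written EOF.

{ bool, int }

In <cond> ::= <elsepart> <cond>: add FIRST(<cond>) = { bool, int }.
In <term> ::= <elsepart> int: add FIRST(int) = { int }.
Union: FOLLOW(<elsepart>) = { bool, int }.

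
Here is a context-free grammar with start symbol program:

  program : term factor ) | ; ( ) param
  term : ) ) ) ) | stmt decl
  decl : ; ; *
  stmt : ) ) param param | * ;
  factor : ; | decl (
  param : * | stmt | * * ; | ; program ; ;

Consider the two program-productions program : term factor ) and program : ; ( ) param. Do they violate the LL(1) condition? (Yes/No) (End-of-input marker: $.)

No

FIRST(term factor )) = { ), * } and FIRST(; ( ) param) = { ; }.
The FIRST sets are disjoint and neither alternative is nullable — no conflict.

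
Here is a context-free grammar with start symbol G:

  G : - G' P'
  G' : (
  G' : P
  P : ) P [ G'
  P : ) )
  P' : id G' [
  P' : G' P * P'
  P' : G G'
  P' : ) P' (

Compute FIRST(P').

P' : id G' [ contributes {id}.
From P' : G' P * P': add FIRST(G') = { (, ) }.
From P' : G G': add FIRST(G) = { - }.
P' : ) P' ( contributes {)}.
Union: FIRST(P') = { (, ), -, id }.

{ (, ), -, id }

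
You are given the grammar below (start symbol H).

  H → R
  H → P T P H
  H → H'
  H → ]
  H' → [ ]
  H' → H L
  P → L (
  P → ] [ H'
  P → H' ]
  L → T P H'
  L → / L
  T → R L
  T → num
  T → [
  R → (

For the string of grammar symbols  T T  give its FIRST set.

Add FIRST(T) = { (, [, num }; T is not nullable, stop.

{ (, [, num }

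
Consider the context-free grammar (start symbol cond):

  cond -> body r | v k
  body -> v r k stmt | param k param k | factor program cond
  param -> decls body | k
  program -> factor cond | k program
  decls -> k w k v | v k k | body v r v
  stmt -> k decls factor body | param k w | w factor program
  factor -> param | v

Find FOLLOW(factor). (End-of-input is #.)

In body -> factor program cond: add FIRST(program cond) = { k, v }.
In program -> factor cond: add FIRST(cond) = { k, v }.
In stmt -> k decls factor body: add FIRST(body) = { k, v }.
In stmt -> w factor program: add FIRST(program) = { k, v }.
Union: FOLLOW(factor) = { k, v }.

{ k, v }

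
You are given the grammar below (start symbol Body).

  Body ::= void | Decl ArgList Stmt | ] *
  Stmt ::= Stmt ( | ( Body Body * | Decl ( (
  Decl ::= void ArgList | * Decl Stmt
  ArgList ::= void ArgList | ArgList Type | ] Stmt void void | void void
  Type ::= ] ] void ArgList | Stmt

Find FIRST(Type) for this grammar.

{ (, *, ], void }

Type ::= ] ] void ArgList contributes {]}.
From Type ::= Stmt: add FIRST(Stmt) = { (, *, void }.
Union: FIRST(Type) = { (, *, ], void }.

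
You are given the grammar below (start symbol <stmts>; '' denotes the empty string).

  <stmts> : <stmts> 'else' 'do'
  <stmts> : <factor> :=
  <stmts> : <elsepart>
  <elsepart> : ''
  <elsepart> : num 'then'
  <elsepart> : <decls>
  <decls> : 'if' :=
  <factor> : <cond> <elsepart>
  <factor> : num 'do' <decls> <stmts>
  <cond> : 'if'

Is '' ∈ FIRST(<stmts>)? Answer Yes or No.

<stmts> : <elsepart> and each of <elsepart> is nullable, so <stmts> ⇒* ''.

Yes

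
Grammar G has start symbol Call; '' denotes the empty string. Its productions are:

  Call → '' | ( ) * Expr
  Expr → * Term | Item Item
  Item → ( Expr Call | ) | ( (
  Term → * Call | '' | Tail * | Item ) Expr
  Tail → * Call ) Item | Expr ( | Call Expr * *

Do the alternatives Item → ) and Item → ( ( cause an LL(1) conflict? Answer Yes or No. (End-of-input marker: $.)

FIRST()) = { ) } and FIRST(( () = { ( }.
The FIRST sets are disjoint and neither alternative is nullable — no conflict.

No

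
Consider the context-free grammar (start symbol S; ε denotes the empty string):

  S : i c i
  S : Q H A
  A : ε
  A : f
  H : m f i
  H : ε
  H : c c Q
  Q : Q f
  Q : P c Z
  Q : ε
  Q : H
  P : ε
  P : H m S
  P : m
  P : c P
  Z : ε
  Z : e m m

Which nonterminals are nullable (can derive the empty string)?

Directly nullable (have an ε-production): A, H, Q, P, Z.
S : Q H A with every symbol nullable, so S is nullable.

{ A, H, P, Q, S, Z }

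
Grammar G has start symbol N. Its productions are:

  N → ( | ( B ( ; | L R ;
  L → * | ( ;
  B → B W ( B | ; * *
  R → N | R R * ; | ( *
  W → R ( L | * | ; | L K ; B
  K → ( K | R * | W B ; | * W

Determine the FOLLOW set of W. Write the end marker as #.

{ (, ; }

In B → B W ( B: add FIRST(( B) = { ( }.
In K → W B ;: add FIRST(B ;) = { ; }.
In K → * W: W is at the end, add FOLLOW(K) = { ; }.
Union: FOLLOW(W) = { (, ; }.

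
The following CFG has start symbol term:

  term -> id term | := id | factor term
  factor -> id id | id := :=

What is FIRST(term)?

term -> id term contributes {id}.
term -> := id contributes {:=}.
From term -> factor term: add FIRST(factor) = { id }.
Union: FIRST(term) = { :=, id }.

{ :=, id }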